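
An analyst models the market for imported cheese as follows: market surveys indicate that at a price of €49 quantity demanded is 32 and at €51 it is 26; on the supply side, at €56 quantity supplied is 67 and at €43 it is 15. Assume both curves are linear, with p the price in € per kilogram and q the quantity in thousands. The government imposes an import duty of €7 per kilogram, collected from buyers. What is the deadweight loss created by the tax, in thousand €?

Demand slope: (26 − 32)/(51 − 49) = -3, so qd = 179 − 3p.
Supply slope: (15 − 67)/(43 − 56) = 4, so qs = 4p − 157.
Before the tax: set 179 − 3p = 4p − 157 → p* = €48, q* = 35.
With the tax collected from buyers, demand (in seller-price terms) shifts: qd = 179 − 3(p + 7).
Solving gives q = 23 with buyers paying €52 and producers receiving €45 (the €7 wedge).
Quantity falls by |ΔQ| = |35 − 23| = 12.
DWL = ½ · t · |ΔQ| = ½ · 7 · 12 = €42.

Deadweight loss = €42 thousand.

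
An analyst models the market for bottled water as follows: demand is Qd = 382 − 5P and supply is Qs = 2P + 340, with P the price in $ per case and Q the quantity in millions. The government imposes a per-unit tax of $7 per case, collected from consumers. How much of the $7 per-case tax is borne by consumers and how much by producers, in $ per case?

Consumers bear $2 per case; producers bear $5 per case.

Before the tax: set 382 − 5P = 2P + 340 → P* = $6, Q* = 352.
With the tax collected from consumers, demand (in seller-price terms) shifts: Qd = 382 − 5(P + 7).
New equilibrium: consumers pay $8, producers receive $1, Q = 342. (Wedge: Pb − Ps = 7.)
Burden on consumers: $2; on producers: $5. (They sum to $7.)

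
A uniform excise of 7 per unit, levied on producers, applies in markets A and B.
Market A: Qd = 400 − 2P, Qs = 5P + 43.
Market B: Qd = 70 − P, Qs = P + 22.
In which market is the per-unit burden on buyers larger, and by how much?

Market A, by 1.5.

Market A: pre-tax P* = 51, Q* = 298; post-tax Q = 288; per-unit burden on buyers = 5.
Market B: pre-tax P* = 24, Q* = 46; post-tax Q = 42.5; per-unit burden on buyers = 3.5.
Difference: 5 vs 3.5 → market A is larger by 1.5.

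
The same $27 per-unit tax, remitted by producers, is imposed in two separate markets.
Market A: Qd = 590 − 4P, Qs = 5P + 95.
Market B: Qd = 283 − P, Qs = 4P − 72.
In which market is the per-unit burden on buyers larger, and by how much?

Market B, by $6.6.

Market A: pre-tax P* = $55, Q* = 370; post-tax Q = 310; per-unit burden on buyers = $15.
Market B: pre-tax P* = $71, Q* = 212; post-tax Q = 190.4; per-unit burden on buyers = $21.6.
Difference: $15 vs $21.6 → market B is larger by $6.6.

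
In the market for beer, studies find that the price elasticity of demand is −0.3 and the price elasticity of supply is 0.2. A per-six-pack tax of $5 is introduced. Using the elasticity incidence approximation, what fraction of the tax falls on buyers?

Incidence ratio: buyers' share ≈ εs / (εs + |εd|) = 0.2 / (0.2 + 0.3) = 0.4.
Supply is the less elastic side, so buyers bear the smaller share.

Buyers' share ≈ 0.4.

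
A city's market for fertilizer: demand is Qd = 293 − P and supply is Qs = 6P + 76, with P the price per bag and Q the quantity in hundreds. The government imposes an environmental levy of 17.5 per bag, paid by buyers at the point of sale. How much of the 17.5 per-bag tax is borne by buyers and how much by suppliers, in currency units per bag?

Without the tax, 293 − P = 6P + 76 gives 7P = 217, so P* = 31 and Q* = 262.
With the tax collected from buyers, demand (in seller-price terms) shifts: Qd = 293 − (P + 17.5).
Solving gives Q = 247 with buyers paying 46 and suppliers receiving 28.5 (the 17.5 wedge).
Burden on buyers: 15; on suppliers: 2.5. (They sum to 17.5.)
The less price-elastic side of the market bears the larger share of a per-unit tax.

Buyers bear 15 per bag; suppliers bear 2.5 per bag.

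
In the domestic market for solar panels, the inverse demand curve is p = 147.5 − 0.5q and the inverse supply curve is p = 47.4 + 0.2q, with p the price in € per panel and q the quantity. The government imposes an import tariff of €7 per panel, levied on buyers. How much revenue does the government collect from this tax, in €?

Tax revenue = €931.

Inverting to q(p) form: qd = 295 − 2p; qs = 5p − 237.
Before the tax: set 295 − 2p = 5p − 237 → p* = €76, q* = 143.
With the tax collected from buyers, demand (in seller-price terms) shifts: qd = 295 − 2(p + 7).
New equilibrium: buyers pay €81, suppliers receive €74, q = 133. (Wedge: pb − ps = 7.)
Revenue = t · Q = 7 · 133 = €931.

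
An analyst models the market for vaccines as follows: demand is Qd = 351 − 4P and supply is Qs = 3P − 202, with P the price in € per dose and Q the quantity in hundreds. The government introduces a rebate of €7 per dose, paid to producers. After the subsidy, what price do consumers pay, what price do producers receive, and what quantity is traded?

Before the subsidy: set 351 − 4P = 3P − 202 → P* = €79, Q* = 35.
With a per-unit subsidy paid to producers, each receives P + 7 per unit sold, so supply becomes Qs = 3(P + 7) − 202.
Solving gives Q = 47 with consumers paying €76 and producers receiving €83 (the €7 wedge).

Consumers pay €76; producers receive €83; quantity = 47.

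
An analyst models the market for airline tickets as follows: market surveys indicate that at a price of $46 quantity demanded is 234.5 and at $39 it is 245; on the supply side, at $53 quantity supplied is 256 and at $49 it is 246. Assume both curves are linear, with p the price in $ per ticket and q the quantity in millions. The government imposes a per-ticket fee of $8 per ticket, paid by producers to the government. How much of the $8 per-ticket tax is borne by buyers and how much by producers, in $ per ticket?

Buyers bear $5 per ticket; producers bear $3 per ticket.

Demand slope: (245 − 234.5)/(39 − 46) = -1.5, so qd = 303.5 − 1.5p.
Supply slope: (246 − 256)/(49 − 53) = 2.5, so qs = 2.5p + 123.5.
Before the tax: set 303.5 − 1.5p = 2.5p + 123.5 → p* = $45, q* = 236.
With the tax collected from producers, supply shifts: qs = 2.5(p − 8) + 123.5.
New equilibrium: buyers pay $50, producers receive $42, q = 228.5. (Wedge: pb − ps = 8.)
Burden on buyers: $5; on producers: $3. (They sum to $8.)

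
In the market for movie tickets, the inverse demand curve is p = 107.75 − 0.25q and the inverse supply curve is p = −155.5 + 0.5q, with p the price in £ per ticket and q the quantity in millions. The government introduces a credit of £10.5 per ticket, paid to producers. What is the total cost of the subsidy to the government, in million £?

Government outlay = £3832.5 million.

Inverting to q(p) form: qd = 431 − 4p; qs = 2p + 311.
Without the subsidy, 431 − 4p = 2p + 311 gives 6p = 120, so p* = £20 and q* = 351.
With a per-unit subsidy paid to producers, each receives p + 10.5 per unit sold, so supply becomes qs = 2(p + 10.5) + 311.
Solving gives q = 365 with consumers paying £16.5 and producers receiving £27 (the £10.5 wedge).
Outlay = t · Q = 10.5 · 365 = £3832.5.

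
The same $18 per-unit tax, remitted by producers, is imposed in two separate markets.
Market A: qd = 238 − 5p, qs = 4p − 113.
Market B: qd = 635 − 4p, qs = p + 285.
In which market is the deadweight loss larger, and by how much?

Market A, by $230.4.

Market A: pre-tax p* = $39, q* = 43; post-tax q = 3; deadweight loss = $360.
Market B: pre-tax p* = $70, q* = 355; post-tax q = 340.6; deadweight loss = $129.6.
Difference: $360 vs $129.6 → market A is larger by $230.4.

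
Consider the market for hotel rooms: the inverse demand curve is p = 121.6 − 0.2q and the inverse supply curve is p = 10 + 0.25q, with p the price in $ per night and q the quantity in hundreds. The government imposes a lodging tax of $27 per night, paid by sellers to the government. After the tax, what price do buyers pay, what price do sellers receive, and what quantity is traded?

Rewrite in direct form: qd = 608 − 5p and qs = 4p − 40.
Before the tax: set 608 − 5p = 4p − 40 → p* = $72, q* = 248.
With the tax collected from sellers, supply shifts: qs = 4(p − 27) − 40.
New equilibrium: buyers pay $84, sellers receive $57, q = 188. (Wedge: pb − ps = 27.)
The less price-elastic side of the market bears the larger share of a per-unit tax.

Buyers pay $84; sellers receive $57; quantity = 188.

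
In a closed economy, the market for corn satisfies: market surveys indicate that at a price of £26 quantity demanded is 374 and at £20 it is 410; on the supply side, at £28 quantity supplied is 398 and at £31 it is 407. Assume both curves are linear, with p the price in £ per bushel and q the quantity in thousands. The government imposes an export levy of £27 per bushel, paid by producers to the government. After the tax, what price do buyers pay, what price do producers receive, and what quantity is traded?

Demand slope: (410 − 374)/(20 − 26) = -6, so qd = 530 − 6p.
Supply slope: (407 − 398)/(31 − 28) = 3, so qs = 3p + 314.
Before the tax: set 530 − 6p = 3p + 314 → p* = £24, q* = 386.
With the tax collected from producers, supply shifts: qs = 3(p − 27) + 314.
Solving gives q = 332 with buyers paying £33 and producers receiving £6 (the £27 wedge).
The less price-elastic side of the market bears the larger share of a per-unit tax.

Buyers pay £33; producers receive £6; quantity = 332.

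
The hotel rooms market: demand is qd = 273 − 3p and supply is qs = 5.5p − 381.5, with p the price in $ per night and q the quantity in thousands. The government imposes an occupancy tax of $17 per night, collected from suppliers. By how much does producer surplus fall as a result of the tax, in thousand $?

Producer surplus falls by $153 thousand.

Without the tax, 273 − 3p = 5.5p − 381.5 gives 8.5p = 654.5, so p* = $77 and q* = 42.
With the tax collected from suppliers, supply shifts: qs = 5.5(p − 17) − 381.5.
Solving gives q = 9 with buyers paying $88 and suppliers receiving $71 (the $17 wedge).
ΔPS is the trapezoid between Q = 9 and Q = 42 of height $6: ½ · (42 + 9) · 6 = $153.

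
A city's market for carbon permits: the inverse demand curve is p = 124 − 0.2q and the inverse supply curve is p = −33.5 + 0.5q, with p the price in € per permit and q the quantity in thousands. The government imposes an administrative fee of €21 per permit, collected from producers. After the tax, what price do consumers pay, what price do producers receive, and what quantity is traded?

Inverting to q(p) form: qd = 620 − 5p; qs = 2p + 67.
Without the tax, 620 − 5p = 2p + 67 gives 7p = 553, so p* = €79 and q* = 225.
With the tax collected from producers, supply shifts: qs = 2(p − 21) + 67.
Solving gives q = 195 with consumers paying €85 and producers receiving €64 (the €21 wedge).
The less price-elastic side of the market bears the larger share of a per-unit tax.

Consumers pay €85; producers receive €64; quantity = 195.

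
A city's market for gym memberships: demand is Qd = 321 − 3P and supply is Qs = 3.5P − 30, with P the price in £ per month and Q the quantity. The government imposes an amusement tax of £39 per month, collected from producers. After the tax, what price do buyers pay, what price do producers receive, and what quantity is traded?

Before the tax: set 321 − 3P = 3.5P − 30 → P* = £54, Q* = 159.
With the tax collected from producers, supply shifts: Qs = 3.5(P − 39) − 30.
Solving gives Q = 96 with buyers paying £75 and producers receiving £36 (the £39 wedge).
The less price-elastic side of the market bears the larger share of a per-unit tax.

Buyers pay £75; producers receive £36; quantity = 96.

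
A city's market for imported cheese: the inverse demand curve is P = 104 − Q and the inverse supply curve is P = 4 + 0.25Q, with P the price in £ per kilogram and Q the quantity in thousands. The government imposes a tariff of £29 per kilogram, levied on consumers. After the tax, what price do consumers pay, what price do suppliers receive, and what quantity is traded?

Consumers pay £47.2; suppliers receive £18.2; quantity = 56.8.

Inverting to Q(P) form: Qd = 104 − P; Qs = 4P − 16.
Before the tax: set 104 − P = 4P − 16 → P* = £24, Q* = 80.
With the tax collected from consumers, demand (in seller-price terms) shifts: Qd = 104 − (P + 29).
Solving gives Q = 56.8 with consumers paying £47.2 and suppliers receiving £18.2 (the £29 wedge).
The less price-elastic side of the market bears the larger share of a per-unit tax.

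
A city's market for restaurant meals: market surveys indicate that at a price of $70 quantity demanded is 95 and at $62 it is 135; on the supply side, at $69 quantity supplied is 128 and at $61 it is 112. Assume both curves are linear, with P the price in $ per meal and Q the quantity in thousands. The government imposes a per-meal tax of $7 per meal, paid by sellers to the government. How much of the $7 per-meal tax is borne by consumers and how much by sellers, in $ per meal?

Consumers bear $2 per meal; sellers bear $5 per meal.

Demand slope: (135 − 95)/(62 − 70) = -5, so Qd = 445 − 5P.
Supply slope: (112 − 128)/(61 − 69) = 2, so Qs = 2P − 10.
Before the tax: set 445 − 5P = 2P − 10 → P* = $65, Q* = 120.
With the tax collected from sellers, supply shifts: Qs = 2(P − 7) − 10.
New equilibrium: consumers pay $67, sellers receive $60, Q = 110. (Wedge: Pb − Ps = 7.)
Burden on consumers: $2; on sellers: $5. (They sum to $7.)
The less price-elastic side of the market bears the larger share of a per-unit tax.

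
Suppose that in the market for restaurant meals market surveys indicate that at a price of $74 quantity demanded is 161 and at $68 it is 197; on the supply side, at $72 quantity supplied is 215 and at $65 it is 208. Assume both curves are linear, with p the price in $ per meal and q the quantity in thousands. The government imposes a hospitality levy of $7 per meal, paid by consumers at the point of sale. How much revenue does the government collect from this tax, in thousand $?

Tax revenue = $1421 thousand.

Demand slope: (197 − 161)/(68 − 74) = -6, so qd = 605 − 6p.
Supply slope: (208 − 215)/(65 − 72) = 1, so qs = p + 143.
Before the tax: set 605 − 6p = p + 143 → p* = $66, q* = 209.
With the tax collected from consumers, demand (in seller-price terms) shifts: qd = 605 − 6(p + 7).
New equilibrium: consumers pay $67, sellers receive $60, q = 203. (Wedge: pb − ps = 7.)
Revenue = t · Q = 7 · 203 = $1421.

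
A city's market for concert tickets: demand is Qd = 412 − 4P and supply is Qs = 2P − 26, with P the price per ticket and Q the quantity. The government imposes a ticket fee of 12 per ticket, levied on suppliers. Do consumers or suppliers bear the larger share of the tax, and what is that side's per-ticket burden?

Suppliers bear the larger share: 8 per ticket.

Before the tax: set 412 − 4P = 2P − 26 → P* = 73, Q* = 120.
With the tax collected from suppliers, supply shifts: Qs = 2(P − 12) − 26.
New equilibrium: consumers pay 77, suppliers receive 65, Q = 104. (Wedge: Pb − Ps = 12.)
Per-ticket burden: consumers 4, suppliers 8.
Suppliers take the larger share because supply is less price-elastic here (demand slope 4 vs supply slope 2).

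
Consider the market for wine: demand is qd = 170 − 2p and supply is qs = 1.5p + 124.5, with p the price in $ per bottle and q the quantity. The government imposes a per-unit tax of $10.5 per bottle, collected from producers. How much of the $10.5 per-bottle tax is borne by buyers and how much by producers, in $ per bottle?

Buyers bear $4.5 per bottle; producers bear $6 per bottle.

Before the tax: set 170 − 2p = 1.5p + 124.5 → p* = $13, q* = 144.
With the tax collected from producers, supply shifts: qs = 1.5(p − 10.5) + 124.5.
Solving gives q = 135 with buyers paying $17.5 and producers receiving $7 (the $10.5 wedge).
Burden on buyers: $4.5; on producers: $6. (They sum to $10.5.)
The less price-elastic side of the market bears the larger share of a per-unit tax.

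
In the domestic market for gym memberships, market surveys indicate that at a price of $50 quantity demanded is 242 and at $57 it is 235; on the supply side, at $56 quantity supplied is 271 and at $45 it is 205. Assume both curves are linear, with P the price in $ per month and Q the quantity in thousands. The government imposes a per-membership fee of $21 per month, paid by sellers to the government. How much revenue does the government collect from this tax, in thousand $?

Demand slope: (235 − 242)/(57 − 50) = -1, so Qd = 292 − P.
Supply slope: (205 − 271)/(45 − 56) = 6, so Qs = 6P − 65.
Without the tax, 292 − P = 6P − 65 gives 7P = 357, so P* = $51 and Q* = 241.
With the tax collected from sellers, supply shifts: Qs = 6(P − 21) − 65.
Solving gives Q = 223 with buyers paying $69 and sellers receiving $48 (the $21 wedge).
Revenue = t · Q = 21 · 223 = $4683.

Tax revenue = $4683 thousand.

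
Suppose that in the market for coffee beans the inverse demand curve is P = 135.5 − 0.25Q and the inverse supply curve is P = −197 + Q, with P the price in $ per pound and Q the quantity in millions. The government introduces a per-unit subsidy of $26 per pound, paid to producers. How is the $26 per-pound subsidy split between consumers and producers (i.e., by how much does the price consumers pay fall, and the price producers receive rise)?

Consumers gain $5.2 per pound; producers gain $20.8 per pound.

Rewrite in direct form: Qd = 542 − 4P and Qs = P + 197.
Without the subsidy, 542 − 4P = P + 197 gives 5P = 345, so P* = $69 and Q* = 266.
With a per-unit subsidy paid to producers, each receives P + 26 per unit sold, so supply becomes Qs = (P + 26) + 197.
Solving gives Q = 286.8 with consumers paying $63.8 and producers receiving $89.8 (the $26 wedge).
Gain to consumers: $5.2; to producers: $20.8. (They sum to $26.)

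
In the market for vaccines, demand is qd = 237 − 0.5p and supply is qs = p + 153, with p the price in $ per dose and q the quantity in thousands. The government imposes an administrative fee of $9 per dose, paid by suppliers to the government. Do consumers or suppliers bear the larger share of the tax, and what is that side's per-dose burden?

Before the tax: set 237 − 0.5p = p + 153 → p* = $56, q* = 209.
With the tax collected from suppliers, supply shifts: qs = (p − 9) + 153.
Solving gives q = 206 with consumers paying $62 and suppliers receiving $53 (the $9 wedge).
Per-dose burden: consumers $6, suppliers $3.
Consumers take the larger share because demand is less price-elastic here (demand slope 0.5 vs supply slope 1).
The less price-elastic side of the market bears the larger share of a per-unit tax.

Consumers bear the larger share: $6 per dose.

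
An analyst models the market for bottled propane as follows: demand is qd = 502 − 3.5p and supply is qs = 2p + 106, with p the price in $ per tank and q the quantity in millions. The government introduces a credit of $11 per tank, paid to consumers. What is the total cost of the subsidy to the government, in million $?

Government outlay = $2904 million.

Without the subsidy, 502 − 3.5p = 2p + 106 gives 5.5p = 396, so p* = $72 and q* = 250.
With a per-unit subsidy paid to consumers, each effectively pays p − 11, so demand becomes qd = 502 − 3.5(p − 11).
New equilibrium: consumers pay $68, producers receive $79, q = 264. (Wedge: pb − ps = −11.)
Outlay = t · Q = 11 · 264 = $2904.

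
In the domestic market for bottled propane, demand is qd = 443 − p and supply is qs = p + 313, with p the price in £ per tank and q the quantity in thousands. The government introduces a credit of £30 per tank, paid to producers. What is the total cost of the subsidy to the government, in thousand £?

Government outlay = £11790 thousand.

Without the subsidy, 443 − p = p + 313 gives 2p = 130, so p* = £65 and q* = 378.
With a per-unit subsidy paid to producers, each receives p + 30 per unit sold, so supply becomes qs = (p + 30) + 313.
Solving gives q = 393 with buyers paying £50 and producers receiving £80 (the £30 wedge).
Outlay = t · Q = 30 · 393 = £11790.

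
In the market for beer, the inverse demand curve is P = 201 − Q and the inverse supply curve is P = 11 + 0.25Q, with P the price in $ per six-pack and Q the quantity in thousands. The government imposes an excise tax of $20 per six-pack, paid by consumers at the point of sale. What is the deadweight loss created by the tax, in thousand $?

Deadweight loss = $160 thousand.

Inverting to Q(P) form: Qd = 201 − P; Qs = 4P − 44.
Before the tax: set 201 − P = 4P − 44 → P* = $49, Q* = 152.
With the tax collected from consumers, demand (in seller-price terms) shifts: Qd = 201 − (P + 20).
Solving gives Q = 136 with consumers paying $65 and suppliers receiving $45 (the $20 wedge).
Quantity falls by |ΔQ| = |152 − 136| = 16.
DWL = ½ · t · |ΔQ| = ½ · 20 · 16 = $160.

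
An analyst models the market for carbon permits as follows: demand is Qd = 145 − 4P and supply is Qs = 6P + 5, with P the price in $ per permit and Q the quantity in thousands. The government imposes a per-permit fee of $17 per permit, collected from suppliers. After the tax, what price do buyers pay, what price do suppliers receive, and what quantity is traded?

Buyers pay $24.2; suppliers receive $7.2; quantity = 48.2.

Before the tax: set 145 − 4P = 6P + 5 → P* = $14, Q* = 89.
With the tax collected from suppliers, supply shifts: Qs = 6(P − 17) + 5.
New equilibrium: buyers pay $24.2, suppliers receive $7.2, Q = 48.2. (Wedge: Pb − Ps = 17.)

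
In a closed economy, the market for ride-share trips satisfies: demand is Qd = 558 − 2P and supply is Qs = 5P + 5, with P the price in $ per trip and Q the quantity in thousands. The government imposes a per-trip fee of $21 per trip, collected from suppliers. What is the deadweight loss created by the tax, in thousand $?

Before the tax: set 558 − 2P = 5P + 5 → P* = $79, Q* = 400.
With the tax collected from suppliers, supply shifts: Qs = 5(P − 21) + 5.
New equilibrium: buyers pay $94, suppliers receive $73, Q = 370. (Wedge: Pb − Ps = 21.)
Quantity falls by |ΔQ| = |400 − 370| = 30.
DWL = ½ · t · |ΔQ| = ½ · 21 · 30 = $315.

Deadweight loss = $315 thousand.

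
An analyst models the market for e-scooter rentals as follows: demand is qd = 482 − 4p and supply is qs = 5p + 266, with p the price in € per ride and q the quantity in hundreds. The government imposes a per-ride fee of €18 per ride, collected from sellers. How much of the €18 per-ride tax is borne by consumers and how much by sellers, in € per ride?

Consumers bear €10 per ride; sellers bear €8 per ride.

Before the tax: set 482 − 4p = 5p + 266 → p* = €24, q* = 386.
With the tax collected from sellers, supply shifts: qs = 5(p − 18) + 266.
Solving gives q = 346 with consumers paying €34 and sellers receiving €16 (the €18 wedge).
Burden on consumers: €10; on sellers: €8. (They sum to €18.)
The less price-elastic side of the market bears the larger share of a per-unit tax.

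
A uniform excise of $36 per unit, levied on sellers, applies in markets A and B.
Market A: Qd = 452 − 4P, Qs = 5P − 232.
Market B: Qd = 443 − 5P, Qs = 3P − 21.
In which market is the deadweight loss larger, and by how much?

Market A: pre-tax P* = $76, Q* = 148; post-tax Q = 68; deadweight loss = $1440.
Market B: pre-tax P* = $58, Q* = 153; post-tax Q = 85.5; deadweight loss = $1215.
Difference: $1440 vs $1215 → market A is larger by $225.

Market A, by $225.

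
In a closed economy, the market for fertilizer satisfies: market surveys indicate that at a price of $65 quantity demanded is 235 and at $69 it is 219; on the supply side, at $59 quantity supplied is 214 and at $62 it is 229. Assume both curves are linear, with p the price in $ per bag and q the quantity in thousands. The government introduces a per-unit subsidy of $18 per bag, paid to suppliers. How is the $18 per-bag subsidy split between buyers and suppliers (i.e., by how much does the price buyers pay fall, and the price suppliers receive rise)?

Demand slope: (219 − 235)/(69 − 65) = -4, so qd = 495 − 4p.
Supply slope: (229 − 214)/(62 − 59) = 5, so qs = 5p − 81.
Without the subsidy, 495 − 4p = 5p − 81 gives 9p = 576, so p* = $64 and q* = 239.
With a per-unit subsidy paid to suppliers, each receives p + 18 per unit sold, so supply becomes qs = 5(p + 18) − 81.
New equilibrium: buyers pay $54, suppliers receive $72, q = 279. (Wedge: pb − ps = −18.)
Gain to buyers: $10; to suppliers: $8. (They sum to $18.)

Buyers gain $10 per bag; suppliers gain $8 per bag.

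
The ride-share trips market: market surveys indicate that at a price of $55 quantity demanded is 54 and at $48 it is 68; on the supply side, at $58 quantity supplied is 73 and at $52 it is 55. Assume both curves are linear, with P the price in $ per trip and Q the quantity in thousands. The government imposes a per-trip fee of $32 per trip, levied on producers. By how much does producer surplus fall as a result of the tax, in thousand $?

Producer surplus falls by $496.64 thousand.

Demand slope: (68 − 54)/(48 − 55) = -2, so Qd = 164 − 2P.
Supply slope: (55 − 73)/(52 − 58) = 3, so Qs = 3P − 101.
Before the tax: set 164 − 2P = 3P − 101 → P* = $53, Q* = 58.
With the tax collected from producers, supply shifts: Qs = 3(P − 32) − 101.
New equilibrium: consumers pay $72.2, producers receive $40.2, Q = 19.6. (Wedge: Pb − Ps = 32.)
ΔPS is the trapezoid between Q = 19.6 and Q = 58 of height $12.8: ½ · (58 + 19.6) · 12.8 = $496.64.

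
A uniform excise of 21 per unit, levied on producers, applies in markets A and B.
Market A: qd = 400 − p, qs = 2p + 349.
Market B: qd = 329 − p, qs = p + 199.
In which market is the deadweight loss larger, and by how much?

Market A: pre-tax p* = 17, q* = 383; post-tax q = 369; deadweight loss = 147.
Market B: pre-tax p* = 65, q* = 264; post-tax q = 253.5; deadweight loss = 110.25.
Difference: 147 vs 110.25 → market A is larger by 36.75.

Market A, by 36.75.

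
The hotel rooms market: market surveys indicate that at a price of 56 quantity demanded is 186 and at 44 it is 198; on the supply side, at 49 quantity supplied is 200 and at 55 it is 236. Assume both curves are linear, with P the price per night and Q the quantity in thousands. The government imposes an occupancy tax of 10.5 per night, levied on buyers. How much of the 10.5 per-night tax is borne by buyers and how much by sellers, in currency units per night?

Demand slope: (198 − 186)/(44 − 56) = -1, so Qd = 242 − P.
Supply slope: (236 − 200)/(55 − 49) = 6, so Qs = 6P − 94.
Before the tax: set 242 − P = 6P − 94 → P* = 48, Q* = 194.
With the tax collected from buyers, demand (in seller-price terms) shifts: Qd = 242 − (P + 10.5).
Solving gives Q = 185 with buyers paying 57 and sellers receiving 46.5 (the 10.5 wedge).
Burden on buyers: 9; on sellers: 1.5. (They sum to 10.5.)
The less price-elastic side of the market bears the larger share of a per-unit tax.

Buyers bear 9 per night; sellers bear 1.5 per night.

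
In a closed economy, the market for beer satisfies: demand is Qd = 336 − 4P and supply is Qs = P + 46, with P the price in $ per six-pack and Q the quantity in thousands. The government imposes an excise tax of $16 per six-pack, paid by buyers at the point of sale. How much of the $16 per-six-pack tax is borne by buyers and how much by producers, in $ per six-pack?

Without the tax, 336 − 4P = P + 46 gives 5P = 290, so P* = $58 and Q* = 104.
With the tax collected from buyers, demand (in seller-price terms) shifts: Qd = 336 − 4(P + 16).
New equilibrium: buyers pay $61.2, producers receive $45.2, Q = 91.2. (Wedge: Pb − Ps = 16.)
Burden on buyers: $3.2; on producers: $12.8. (They sum to $16.)
The less price-elastic side of the market bears the larger share of a per-unit tax.

Buyers bear $3.2 per six-pack; producers bear $12.8 per six-pack.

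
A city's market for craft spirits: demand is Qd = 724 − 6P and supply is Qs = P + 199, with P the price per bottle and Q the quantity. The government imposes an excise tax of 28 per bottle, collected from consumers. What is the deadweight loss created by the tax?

Without the tax, 724 − 6P = P + 199 gives 7P = 525, so P* = 75 and Q* = 274.
With the tax collected from consumers, demand (in seller-price terms) shifts: Qd = 724 − 6(P + 28).
New equilibrium: consumers pay 79, suppliers receive 51, Q = 250. (Wedge: Pb − Ps = 28.)
Quantity falls by |ΔQ| = |274 − 250| = 24.
DWL = ½ · t · |ΔQ| = ½ · 28 · 24 = 336.

Deadweight loss = 336.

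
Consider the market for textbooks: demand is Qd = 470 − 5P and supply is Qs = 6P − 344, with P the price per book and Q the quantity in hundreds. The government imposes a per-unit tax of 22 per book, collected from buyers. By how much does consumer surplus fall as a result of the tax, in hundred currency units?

Without the tax, 470 − 5P = 6P − 344 gives 11P = 814, so P* = 74 and Q* = 100.
With the tax collected from buyers, demand (in seller-price terms) shifts: Qd = 470 − 5(P + 22).
New equilibrium: buyers pay 86, producers receive 64, Q = 40. (Wedge: Pb − Ps = 22.)
ΔCS is the trapezoid between Q = 40 and Q = 100 of height 12: ½ · (100 + 40) · 12 = 840.

Consumer surplus falls by 840 hundred.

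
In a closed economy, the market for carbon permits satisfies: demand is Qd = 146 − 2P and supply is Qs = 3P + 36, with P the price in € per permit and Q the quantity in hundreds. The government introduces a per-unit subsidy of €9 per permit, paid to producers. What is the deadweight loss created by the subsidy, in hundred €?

Before the subsidy: set 146 − 2P = 3P + 36 → P* = €22, Q* = 102.
With a per-unit subsidy paid to producers, each receives P + 9 per unit sold, so supply becomes Qs = 3(P + 9) + 36.
Solving gives Q = 112.8 with consumers paying €16.6 and producers receiving €25.6 (the €9 wedge).
Quantity rises by |ΔQ| = |102 − 112.8| = 10.8.
DWL = ½ · t · |ΔQ| = ½ · 9 · 10.8 = €48.6.

Deadweight loss = €48.6 hundred.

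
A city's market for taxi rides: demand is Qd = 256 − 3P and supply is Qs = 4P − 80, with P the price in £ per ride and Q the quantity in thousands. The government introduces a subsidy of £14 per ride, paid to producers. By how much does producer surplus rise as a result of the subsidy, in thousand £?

Without the subsidy, 256 − 3P = 4P − 80 gives 7P = 336, so P* = £48 and Q* = 112.
With a per-unit subsidy paid to producers, each receives P + 14 per unit sold, so supply becomes Qs = 4(P + 14) − 80.
Solving gives Q = 136 with buyers paying £40 and producers receiving £54 (the £14 wedge).
ΔPS is the trapezoid between Q = 136 and Q = 112 of height £6: ½ · (112 + 136) · 6 = £744.

Producer surplus rises by £744 thousand.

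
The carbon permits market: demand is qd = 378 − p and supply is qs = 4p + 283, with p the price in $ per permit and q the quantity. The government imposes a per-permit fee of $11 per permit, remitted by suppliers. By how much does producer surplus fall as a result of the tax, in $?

Producer surplus falls by $780.12.

Without the tax, 378 − p = 4p + 283 gives 5p = 95, so p* = $19 and q* = 359.
With the tax collected from suppliers, supply shifts: qs = 4(p − 11) + 283.
Solving gives q = 350.2 with consumers paying $27.8 and suppliers receiving $16.8 (the $11 wedge).
ΔPS is the trapezoid between Q = 350.2 and Q = 359 of height $2.2: ½ · (359 + 350.2) · 2.2 = $780.12.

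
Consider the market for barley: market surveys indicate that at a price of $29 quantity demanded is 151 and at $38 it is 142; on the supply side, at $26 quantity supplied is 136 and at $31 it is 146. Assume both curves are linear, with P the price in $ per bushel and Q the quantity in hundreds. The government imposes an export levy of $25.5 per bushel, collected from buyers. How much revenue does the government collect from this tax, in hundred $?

Tax revenue = $3340.5 hundred.

Demand slope: (142 − 151)/(38 − 29) = -1, so Qd = 180 − P.
Supply slope: (146 − 136)/(31 − 26) = 2, so Qs = 2P + 84.
Without the tax, 180 − P = 2P + 84 gives 3P = 96, so P* = $32 and Q* = 148.
With the tax collected from buyers, demand (in seller-price terms) shifts: Qd = 180 − (P + 25.5).
New equilibrium: buyers pay $49, suppliers receive $23.5, Q = 131. (Wedge: Pb − Ps = 25.5.)
Revenue = t · Q = 25.5 · 131 = $3340.5.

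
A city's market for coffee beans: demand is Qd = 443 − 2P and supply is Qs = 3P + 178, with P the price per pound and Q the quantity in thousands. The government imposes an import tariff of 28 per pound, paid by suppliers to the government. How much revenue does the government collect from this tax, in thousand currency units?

Without the tax, 443 − 2P = 3P + 178 gives 5P = 265, so P* = 53 and Q* = 337.
With the tax collected from suppliers, supply shifts: Qs = 3(P − 28) + 178.
New equilibrium: consumers pay 69.8, suppliers receive 41.8, Q = 303.4. (Wedge: Pb − Ps = 28.)
Revenue = t · Q = 28 · 303.4 = 8495.2.

Tax revenue = 8495.2 thousand.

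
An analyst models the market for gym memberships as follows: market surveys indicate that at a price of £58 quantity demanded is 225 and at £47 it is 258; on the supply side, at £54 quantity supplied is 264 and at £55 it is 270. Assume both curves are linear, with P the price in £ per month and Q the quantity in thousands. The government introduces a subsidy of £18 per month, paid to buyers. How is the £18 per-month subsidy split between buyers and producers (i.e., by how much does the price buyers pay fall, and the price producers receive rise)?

Buyers gain £12 per month; producers gain £6 per month.

Demand slope: (258 − 225)/(47 − 58) = -3, so Qd = 399 − 3P.
Supply slope: (270 − 264)/(55 − 54) = 6, so Qs = 6P − 60.
Without the subsidy, 399 − 3P = 6P − 60 gives 9P = 459, so P* = £51 and Q* = 246.
With a per-unit subsidy paid to buyers, each effectively pays P − 18, so demand becomes Qd = 399 − 3(P − 18).
Solving gives Q = 282 with buyers paying £39 and producers receiving £57 (the £18 wedge).
Gain to buyers: £12; to producers: £6. (They sum to £18.)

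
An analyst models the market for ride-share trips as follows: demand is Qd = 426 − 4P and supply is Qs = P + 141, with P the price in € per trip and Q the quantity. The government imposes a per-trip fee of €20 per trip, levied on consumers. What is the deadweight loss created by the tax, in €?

Without the tax, 426 − 4P = P + 141 gives 5P = 285, so P* = €57 and Q* = 198.
With the tax collected from consumers, demand (in seller-price terms) shifts: Qd = 426 − 4(P + 20).
New equilibrium: consumers pay €61, sellers receive €41, Q = 182. (Wedge: Pb − Ps = 20.)
Quantity falls by |ΔQ| = |198 − 182| = 16.
DWL = ½ · t · |ΔQ| = ½ · 20 · 16 = €160.

Deadweight loss = €160.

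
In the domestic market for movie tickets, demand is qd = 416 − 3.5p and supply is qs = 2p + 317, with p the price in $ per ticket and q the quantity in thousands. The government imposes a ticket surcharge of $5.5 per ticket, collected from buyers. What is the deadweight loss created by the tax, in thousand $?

Deadweight loss = $19.25 thousand.

Before the tax: set 416 − 3.5p = 2p + 317 → p* = $18, q* = 353.
With the tax collected from buyers, demand (in seller-price terms) shifts: qd = 416 − 3.5(p + 5.5).
Solving gives q = 346 with buyers paying $20 and producers receiving $14.5 (the $5.5 wedge).
Quantity falls by |ΔQ| = |353 − 346| = 7.
DWL = ½ · t · |ΔQ| = ½ · 5.5 · 7 = $19.25.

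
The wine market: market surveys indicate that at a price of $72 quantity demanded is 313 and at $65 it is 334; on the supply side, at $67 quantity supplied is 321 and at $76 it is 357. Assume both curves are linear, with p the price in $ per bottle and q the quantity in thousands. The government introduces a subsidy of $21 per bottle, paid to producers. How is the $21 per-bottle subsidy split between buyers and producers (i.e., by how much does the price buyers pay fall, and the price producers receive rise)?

Demand slope: (334 − 313)/(65 − 72) = -3, so qd = 529 − 3p.
Supply slope: (357 − 321)/(76 − 67) = 4, so qs = 4p + 53.
Without the subsidy, 529 − 3p = 4p + 53 gives 7p = 476, so p* = $68 and q* = 325.
With a per-unit subsidy paid to producers, each receives p + 21 per unit sold, so supply becomes qs = 4(p + 21) + 53.
New equilibrium: buyers pay $56, producers receive $77, q = 361. (Wedge: pb − ps = −21.)
Gain to buyers: $12; to producers: $9. (They sum to $21.)

Buyers gain $12 per bottle; producers gain $9 per bottle.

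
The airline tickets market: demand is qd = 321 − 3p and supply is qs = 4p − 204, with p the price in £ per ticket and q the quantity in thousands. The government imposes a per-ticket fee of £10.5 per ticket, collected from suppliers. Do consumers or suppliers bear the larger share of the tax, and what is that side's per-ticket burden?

Before the tax: set 321 − 3p = 4p − 204 → p* = £75, q* = 96.
With the tax collected from suppliers, supply shifts: qs = 4(p − 10.5) − 204.
New equilibrium: consumers pay £81, suppliers receive £70.5, q = 78. (Wedge: pb − ps = 10.5.)
Per-ticket burden: consumers £6, suppliers £4.5.
Consumers take the larger share because demand is less price-elastic here (demand slope 3 vs supply slope 4).
The less price-elastic side of the market bears the larger share of a per-unit tax.

Consumers bear the larger share: £6 per ticket.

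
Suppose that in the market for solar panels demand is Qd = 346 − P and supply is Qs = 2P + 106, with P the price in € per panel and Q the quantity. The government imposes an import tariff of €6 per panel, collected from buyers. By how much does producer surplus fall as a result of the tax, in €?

Without the tax, 346 − P = 2P + 106 gives 3P = 240, so P* = €80 and Q* = 266.
With the tax collected from buyers, demand (in seller-price terms) shifts: Qd = 346 − (P + 6).
New equilibrium: buyers pay €84, sellers receive €78, Q = 262. (Wedge: Pb − Ps = 6.)
ΔPS is the trapezoid between Q = 262 and Q = 266 of height €2: ½ · (266 + 262) · 2 = €528.

Producer surplus falls by €528.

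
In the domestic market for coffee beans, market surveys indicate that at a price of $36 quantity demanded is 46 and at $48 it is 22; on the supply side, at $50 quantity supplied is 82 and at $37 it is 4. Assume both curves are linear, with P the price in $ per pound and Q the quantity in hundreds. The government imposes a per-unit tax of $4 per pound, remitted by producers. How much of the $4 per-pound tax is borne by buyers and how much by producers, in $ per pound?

Buyers bear $3 per pound; producers bear $1 per pound.

Demand slope: (22 − 46)/(48 − 36) = -2, so Qd = 118 − 2P.
Supply slope: (4 − 82)/(37 − 50) = 6, so Qs = 6P − 218.
Before the tax: set 118 − 2P = 6P − 218 → P* = $42, Q* = 34.
With the tax collected from producers, supply shifts: Qs = 6(P − 4) − 218.
Solving gives Q = 28 with buyers paying $45 and producers receiving $41 (the $4 wedge).
Burden on buyers: $3; on producers: $1. (They sum to $4.)
The less price-elastic side of the market bears the larger share of a per-unit tax.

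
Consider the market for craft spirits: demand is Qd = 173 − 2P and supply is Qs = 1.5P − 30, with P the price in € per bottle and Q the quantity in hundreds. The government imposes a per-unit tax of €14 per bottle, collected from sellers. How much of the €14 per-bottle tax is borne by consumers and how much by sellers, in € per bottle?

Consumers bear €6 per bottle; sellers bear €8 per bottle.

Before the tax: set 173 − 2P = 1.5P − 30 → P* = €58, Q* = 57.
With the tax collected from sellers, supply shifts: Qs = 1.5(P − 14) − 30.
Solving gives Q = 45 with consumers paying €64 and sellers receiving €50 (the €14 wedge).
Burden on consumers: €6; on sellers: €8. (They sum to €14.)
The less price-elastic side of the market bears the larger share of a per-unit tax.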